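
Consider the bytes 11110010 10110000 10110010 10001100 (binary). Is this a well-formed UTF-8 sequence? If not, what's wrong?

Leading byte 0xF2 = 11110010 → 4-byte form.
Continuation bytes 0xB0=10110000, 0xB2=10110010, 0x8C=10001100 all match 10xxxxxx.
Decoded value 0xB0C8C is ≥ 0x10000 (shortest form) and not a surrogate.

valid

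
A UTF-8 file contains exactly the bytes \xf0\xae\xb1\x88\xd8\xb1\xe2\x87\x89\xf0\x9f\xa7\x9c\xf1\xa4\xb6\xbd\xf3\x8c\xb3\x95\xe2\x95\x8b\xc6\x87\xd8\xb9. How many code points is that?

9

Byte at offset 0: 0xF0 = 11110000 → 4-byte char (#1). Advance 4.
Byte at offset 4: 0xD8 = 11011000 → 2-byte char (#2). Advance 2.
Byte at offset 6: 0xE2 = 11100010 → 3-byte char (#3). Advance 3.
Byte at offset 9: 0xF0 = 11110000 → 4-byte char (#4). Advance 4.
Byte at offset 13: 0xF1 = 11110001 → 4-byte char (#5). Advance 4.
Byte at offset 17: 0xF3 = 11110011 → 4-byte char (#6). Advance 4.
Byte at offset 21: 0xE2 = 11100010 → 3-byte char (#7). Advance 3.
Byte at offset 24: 0xC6 = 11000110 → 2-byte char (#8). Advance 2.
Byte at offset 26: 0xD8 = 11011000 → 2-byte char (#9). Advance 2.
Reached end at offset 28 after 9 code points.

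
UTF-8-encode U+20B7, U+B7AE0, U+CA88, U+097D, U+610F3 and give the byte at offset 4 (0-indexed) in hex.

U+20B7 → 3-byte form E2 82 B7 at offsets 0–2.
U+B7AE0 → 4-byte form F2 B7 AB A0 at offsets 3–6.
Offset 4 falls in char 2's range; it's byte 2 of F2 B7 AB A0 = 0xB7.

0xB7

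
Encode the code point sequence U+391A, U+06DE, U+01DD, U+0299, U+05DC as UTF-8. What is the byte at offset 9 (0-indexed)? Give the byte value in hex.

0xD7

U+391A → 3-byte form E3 A4 9A at offsets 0–2.
U+06DE → 2-byte form DB 9E at offsets 3–4.
U+01DD → 2-byte form C7 9D at offsets 5–6.
U+0299 → 2-byte form CA 99 at offsets 7–8.
U+05DC → 2-byte form D7 9C at offsets 9–10.
Offset 9 falls in char 5's range; it's byte 1 of D7 9C = 0xD7.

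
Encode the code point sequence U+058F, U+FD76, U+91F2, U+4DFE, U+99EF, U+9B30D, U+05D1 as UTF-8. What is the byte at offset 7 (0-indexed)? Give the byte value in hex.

U+058F → 2-byte form D6 8F at offsets 0–1.
U+FD76 → 3-byte form EF B5 B6 at offsets 2–4.
U+91F2 → 3-byte form E9 87 B2 at offsets 5–7.
Offset 7 falls in char 3's range; it's byte 3 of E9 87 B2 = 0xB2.

0xB2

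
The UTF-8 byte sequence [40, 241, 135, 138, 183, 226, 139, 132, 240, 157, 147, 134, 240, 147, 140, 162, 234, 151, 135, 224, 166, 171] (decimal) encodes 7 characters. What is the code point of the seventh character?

Offset 0: leading byte 0x28 = 00101000 → 1-byte char #1 = 28.
Offset 1: leading byte 0xF1 = 11110001 → 4-byte char #2 = F1 87 8A B7.
Offset 5: leading byte 0xE2 = 11100010 → 3-byte char #3 = E2 8B 84.
Offset 8: leading byte 0xF0 = 11110000 → 4-byte char #4 = F0 9D 93 86.
Offset 12: leading byte 0xF0 = 11110000 → 4-byte char #5 = F0 93 8C A2.
Offset 16: leading byte 0xEA = 11101010 → 3-byte char #6 = EA 97 87.
Offset 19: leading byte 0xE0 = 11100000 → 3-byte char #7 = E0 A6 AB.
Leading byte 0xE0 = 11100000 matches 1110xxxx → 3-byte sequence.
Byte 1: 0xE0 = 11100000, payload 0000 (4 bits).
Byte 2: 0xA6 = 10100110 (10xxxxxx ✓), payload 100110.
Byte 3: 0xAB = 10101011 (10xxxxxx ✓), payload 101011.
Concatenate: 0000100110101011 = 0x9AB (16 bits → U+09AB).

U+09AB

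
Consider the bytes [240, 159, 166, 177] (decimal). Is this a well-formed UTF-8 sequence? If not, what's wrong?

Leading byte 0xF0 = 11110000 → 4-byte form.
Continuation bytes 0x9F=10011111, 0xA6=10100110, 0xB1=10110001 all match 10xxxxxx.
Decoded value 0x1F9B1 is ≥ 0x10000 (shortest form) and not a surrogate.

valid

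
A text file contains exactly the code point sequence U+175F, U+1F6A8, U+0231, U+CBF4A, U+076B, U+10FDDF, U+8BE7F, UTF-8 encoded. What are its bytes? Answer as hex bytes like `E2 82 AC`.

U+175F: 3-byte form → E1 9D 9F.
U+1F6A8: 4-byte form → F0 9F 9A A8.
U+0231: 2-byte form → C8 B1.
U+CBF4A: 4-byte form → F3 8B BD 8A.
U+076B: 2-byte form → DD AB.
U+10FDDF: 4-byte form → F4 8F B7 9F.
U+8BE7F: 4-byte form → F2 8B B9 BF.
Concatenated (23 bytes): E1 9D 9F F0 9F 9A A8 C8 B1 F3 8B BD 8A DD AB F4 8F B7 9F F2 8B B9 BF.

E1 9D 9F F0 9F 9A A8 C8 B1 F3 8B BD 8A DD AB F4 8F B7 9F F2 8B B9 BF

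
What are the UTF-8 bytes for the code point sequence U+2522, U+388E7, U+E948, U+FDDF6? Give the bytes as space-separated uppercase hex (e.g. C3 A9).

U+2522: 3-byte form → E2 94 A2.
U+388E7: 4-byte form → F0 B8 A3 A7.
U+E948: 3-byte form → EE A5 88.
U+FDDF6: 4-byte form → F3 BD B7 B6.
Concatenated (14 bytes): E2 94 A2 F0 B8 A3 A7 EE A5 88 F3 BD B7 B6.

E2 94 A2 F0 B8 A3 A7 EE A5 88 F3 BD B7 B6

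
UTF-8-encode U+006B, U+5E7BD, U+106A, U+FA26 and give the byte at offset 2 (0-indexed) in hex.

0x9E

U+006B → 1-byte form 6B at offsets 0–0.
U+5E7BD → 4-byte form F1 9E 9E BD at offsets 1–4.
Offset 2 falls in char 2's range; it's byte 2 of F1 9E 9E BD = 0x9E.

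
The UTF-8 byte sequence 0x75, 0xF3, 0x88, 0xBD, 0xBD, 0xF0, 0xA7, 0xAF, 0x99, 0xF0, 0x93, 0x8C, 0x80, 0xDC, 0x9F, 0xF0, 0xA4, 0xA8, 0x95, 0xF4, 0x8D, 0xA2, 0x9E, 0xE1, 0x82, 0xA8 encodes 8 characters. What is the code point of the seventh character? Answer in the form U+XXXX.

U+10D89E

Offset 0: leading byte 0x75 = 01110101 → 1-byte char #1 = 75.
Offset 1: leading byte 0xF3 = 11110011 → 4-byte char #2 = F3 88 BD BD.
Offset 5: leading byte 0xF0 = 11110000 → 4-byte char #3 = F0 A7 AF 99.
Offset 9: leading byte 0xF0 = 11110000 → 4-byte char #4 = F0 93 8C 80.
Offset 13: leading byte 0xDC = 11011100 → 2-byte char #5 = DC 9F.
Offset 15: leading byte 0xF0 = 11110000 → 4-byte char #6 = F0 A4 A8 95.
Offset 19: leading byte 0xF4 = 11110100 → 4-byte char #7 = F4 8D A2 9E.
Leading byte 0xF4 = 11110100 matches 11110xxx → 4-byte sequence.
Byte 1: 0xF4 = 11110100, payload 100 (3 bits).
Byte 2: 0x8D = 10001101 (10xxxxxx ✓), payload 001101.
Byte 3: 0xA2 = 10100010 (10xxxxxx ✓), payload 100010.
Byte 4: 0x9E = 10011110 (10xxxxxx ✓), payload 011110.
Concatenate: 100001101100010011110 = 0x10D89E (21 bits → U+10D89E).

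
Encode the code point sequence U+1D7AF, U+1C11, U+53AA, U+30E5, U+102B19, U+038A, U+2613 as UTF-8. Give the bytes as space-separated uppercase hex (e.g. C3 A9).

U+1D7AF: 4-byte form → F0 9D 9E AF.
U+1C11: 3-byte form → E1 B0 91.
U+53AA: 3-byte form → E5 8E AA.
U+30E5: 3-byte form → E3 83 A5.
U+102B19: 4-byte form → F4 82 AC 99.
U+038A: 2-byte form → CE 8A.
U+2613: 3-byte form → E2 98 93.
Concatenated (22 bytes): F0 9D 9E AF E1 B0 91 E5 8E AA E3 83 A5 F4 82 AC 99 CE 8A E2 98 93.

F0 9D 9E AF E1 B0 91 E5 8E AA E3 83 A5 F4 82 AC 99 CE 8A E2 98 93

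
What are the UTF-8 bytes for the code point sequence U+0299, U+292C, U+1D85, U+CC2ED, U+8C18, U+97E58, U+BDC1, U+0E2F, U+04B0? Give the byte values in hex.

CA 99 E2 A4 AC E1 B6 85 F3 8C 8B AD E8 B0 98 F2 97 B9 98 EB B7 81 E0 B8 AF D2 B0

U+0299: 2-byte form → CA 99.
U+292C: 3-byte form → E2 A4 AC.
U+1D85: 3-byte form → E1 B6 85.
U+CC2ED: 4-byte form → F3 8C 8B AD.
U+8C18: 3-byte form → E8 B0 98.
U+97E58: 4-byte form → F2 97 B9 98.
U+BDC1: 3-byte form → EB B7 81.
U+0E2F: 3-byte form → E0 B8 AF.
U+04B0: 2-byte form → D2 B0.
Concatenated (27 bytes): CA 99 E2 A4 AC E1 B6 85 F3 8C 8B AD E8 B0 98 F2 97 B9 98 EB B7 81 E0 B8 AF D2 B0.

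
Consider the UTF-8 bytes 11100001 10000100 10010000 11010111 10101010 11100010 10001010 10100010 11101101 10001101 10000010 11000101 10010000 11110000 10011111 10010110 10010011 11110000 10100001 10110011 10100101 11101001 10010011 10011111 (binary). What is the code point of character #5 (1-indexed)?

Offset 0: leading byte 0xE1 = 11100001 → 3-byte char #1 = E1 84 90.
Offset 3: leading byte 0xD7 = 11010111 → 2-byte char #2 = D7 AA.
Offset 5: leading byte 0xE2 = 11100010 → 3-byte char #3 = E2 8A A2.
Offset 8: leading byte 0xED = 11101101 → 3-byte char #4 = ED 8D 82.
Offset 11: leading byte 0xC5 = 11000101 → 2-byte char #5 = C5 90.
Leading byte 0xC5 = 11000101 matches 110xxxxx → 2-byte sequence.
Byte 1: 0xC5 = 11000101, payload 00101 (5 bits).
Byte 2: 0x90 = 10010000 (10xxxxxx ✓), payload 010000.
Concatenate: 00101010000 = 0x150 (11 bits → U+0150).

U+0150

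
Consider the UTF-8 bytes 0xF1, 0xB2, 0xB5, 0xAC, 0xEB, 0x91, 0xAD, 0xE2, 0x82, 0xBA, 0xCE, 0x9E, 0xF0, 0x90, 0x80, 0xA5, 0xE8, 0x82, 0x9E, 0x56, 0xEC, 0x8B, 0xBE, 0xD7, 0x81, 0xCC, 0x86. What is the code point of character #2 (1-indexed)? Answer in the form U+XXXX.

U+B46D

Offset 0: leading byte 0xF1 = 11110001 → 4-byte char #1 = F1 B2 B5 AC.
Offset 4: leading byte 0xEB = 11101011 → 3-byte char #2 = EB 91 AD.
Leading byte 0xEB = 11101011 matches 1110xxxx → 3-byte sequence.
Byte 1: 0xEB = 11101011, payload 1011 (4 bits).
Byte 2: 0x91 = 10010001 (10xxxxxx ✓), payload 010001.
Byte 3: 0xAD = 10101101 (10xxxxxx ✓), payload 101101.
Concatenate: 1011010001101101 = 0xB46D (16 bits → U+B46D).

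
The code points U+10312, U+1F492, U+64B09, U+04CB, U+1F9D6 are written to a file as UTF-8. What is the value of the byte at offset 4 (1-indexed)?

1-indexed offset 4 is 0-indexed offset 3.
U+10312 → 4-byte form F0 90 8C 92 at offsets 0–3.
Offset 3 falls in char 1's range; it's byte 4 of F0 90 8C 92 = 0x92.

0x92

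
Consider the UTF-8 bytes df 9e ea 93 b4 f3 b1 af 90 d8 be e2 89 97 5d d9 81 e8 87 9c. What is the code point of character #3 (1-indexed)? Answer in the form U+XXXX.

U+F1BD0

Offset 0: leading byte 0xDF = 11011111 → 2-byte char #1 = DF 9E.
Offset 2: leading byte 0xEA = 11101010 → 3-byte char #2 = EA 93 B4.
Offset 5: leading byte 0xF3 = 11110011 → 4-byte char #3 = F3 B1 AF 90.
Leading byte 0xF3 = 11110011 matches 11110xxx → 4-byte sequence.
Byte 1: 0xF3 = 11110011, payload 011 (3 bits).
Byte 2: 0xB1 = 10110001 (10xxxxxx ✓), payload 110001.
Byte 3: 0xAF = 10101111 (10xxxxxx ✓), payload 101111.
Byte 4: 0x90 = 10010000 (10xxxxxx ✓), payload 010000.
Concatenate: 011110001101111010000 = 0xF1BD0 (21 bits → U+F1BD0).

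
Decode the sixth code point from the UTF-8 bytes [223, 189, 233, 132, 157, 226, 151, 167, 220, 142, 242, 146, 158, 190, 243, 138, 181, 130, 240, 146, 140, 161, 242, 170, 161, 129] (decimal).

U+CAD42

Offset 0: leading byte 0xDF = 11011111 → 2-byte char #1 = DF BD.
Offset 2: leading byte 0xE9 = 11101001 → 3-byte char #2 = E9 84 9D.
Offset 5: leading byte 0xE2 = 11100010 → 3-byte char #3 = E2 97 A7.
Offset 8: leading byte 0xDC = 11011100 → 2-byte char #4 = DC 8E.
Offset 10: leading byte 0xF2 = 11110010 → 4-byte char #5 = F2 92 9E BE.
Offset 14: leading byte 0xF3 = 11110011 → 4-byte char #6 = F3 8A B5 82.
Leading byte 0xF3 = 11110011 matches 11110xxx → 4-byte sequence.
Byte 1: 0xF3 = 11110011, payload 011 (3 bits).
Byte 2: 0x8A = 10001010 (10xxxxxx ✓), payload 001010.
Byte 3: 0xB5 = 10110101 (10xxxxxx ✓), payload 110101.
Byte 4: 0x82 = 10000010 (10xxxxxx ✓), payload 000010.
Concatenate: 011001010110101000010 = 0xCAD42 (21 bits → U+CAD42).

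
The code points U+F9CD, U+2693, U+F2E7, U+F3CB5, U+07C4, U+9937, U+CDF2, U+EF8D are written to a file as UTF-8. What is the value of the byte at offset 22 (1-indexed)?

0xEE

1-indexed offset 22 is 0-indexed offset 21.
U+F9CD → 3-byte form EF A7 8D at offsets 0–2.
U+2693 → 3-byte form E2 9A 93 at offsets 3–5.
U+F2E7 → 3-byte form EF 8B A7 at offsets 6–8.
U+F3CB5 → 4-byte form F3 B3 B2 B5 at offsets 9–12.
U+07C4 → 2-byte form DF 84 at offsets 13–14.
U+9937 → 3-byte form E9 A4 B7 at offsets 15–17.
U+CDF2 → 3-byte form EC B7 B2 at offsets 18–20.
U+EF8D → 3-byte form EE BE 8D at offsets 21–23.
Offset 21 falls in char 8's range; it's byte 1 of EE BE 8D = 0xEE.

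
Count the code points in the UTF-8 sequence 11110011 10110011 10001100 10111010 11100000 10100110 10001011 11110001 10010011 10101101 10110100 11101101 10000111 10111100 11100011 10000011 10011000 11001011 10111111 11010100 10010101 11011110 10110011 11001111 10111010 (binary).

Byte at offset 0: 0xF3 = 11110011 → 4-byte char (#1). Advance 4.
Byte at offset 4: 0xE0 = 11100000 → 3-byte char (#2). Advance 3.
Byte at offset 7: 0xF1 = 11110001 → 4-byte char (#3). Advance 4.
Byte at offset 11: 0xED = 11101101 → 3-byte char (#4). Advance 3.
Byte at offset 14: 0xE3 = 11100011 → 3-byte char (#5). Advance 3.
Byte at offset 17: 0xCB = 11001011 → 2-byte char (#6). Advance 2.
Byte at offset 19: 0xD4 = 11010100 → 2-byte char (#7). Advance 2.
Byte at offset 21: 0xDE = 11011110 → 2-byte char (#8). Advance 2.
Byte at offset 23: 0xCF = 11001111 → 2-byte char (#9). Advance 2.
Reached end at offset 25 after 9 code points.

9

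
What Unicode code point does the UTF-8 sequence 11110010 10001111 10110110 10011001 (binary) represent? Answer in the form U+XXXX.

U+8FD99

Leading byte 0xF2 = 11110010 matches 11110xxx → 4-byte sequence.
Byte 1: 0xF2 = 11110010, payload 010 (3 bits).
Byte 2: 0x8F = 10001111 (10xxxxxx ✓), payload 001111.
Byte 3: 0xB6 = 10110110 (10xxxxxx ✓), payload 110110.
Byte 4: 0x99 = 10011001 (10xxxxxx ✓), payload 011001.
Concatenate: 010001111110110011001 = 0x8FD99 (21 bits → U+8FD99).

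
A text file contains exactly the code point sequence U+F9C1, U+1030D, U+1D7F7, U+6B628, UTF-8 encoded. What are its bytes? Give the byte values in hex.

EF A7 81 F0 90 8C 8D F0 9D 9F B7 F1 AB 98 A8

U+F9C1: 3-byte form → EF A7 81.
U+1030D: 4-byte form → F0 90 8C 8D.
U+1D7F7: 4-byte form → F0 9D 9F B7.
U+6B628: 4-byte form → F1 AB 98 A8.
Concatenated (15 bytes): EF A7 81 F0 90 8C 8D F0 9D 9F B7 F1 AB 98 A8.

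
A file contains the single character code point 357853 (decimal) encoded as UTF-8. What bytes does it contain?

F1 97 97 9D

U+575DD = 0x575DD = 357853 decimal. In range U+10000–U+10FFFF → 4-byte form: 11110xxx 10xxxxxx 10xxxxxx 10xxxxxx.
Binary (21 bits): 001010111010111011101.
Split 3+6+6+6: 001 | 010111 | 010111 | 011101.
Byte 1: 11110001 = 0xF1.
Byte 2: 10010111 = 0x97.
Byte 3: 10010111 = 0x97.
Byte 4: 10011101 = 0x9D.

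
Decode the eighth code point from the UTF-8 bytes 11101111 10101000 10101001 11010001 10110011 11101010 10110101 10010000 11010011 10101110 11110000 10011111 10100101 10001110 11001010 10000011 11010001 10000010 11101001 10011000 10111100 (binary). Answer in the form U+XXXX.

Offset 0: leading byte 0xEF = 11101111 → 3-byte char #1 = EF A8 A9.
Offset 3: leading byte 0xD1 = 11010001 → 2-byte char #2 = D1 B3.
Offset 5: leading byte 0xEA = 11101010 → 3-byte char #3 = EA B5 90.
Offset 8: leading byte 0xD3 = 11010011 → 2-byte char #4 = D3 AE.
Offset 10: leading byte 0xF0 = 11110000 → 4-byte char #5 = F0 9F A5 8E.
Offset 14: leading byte 0xCA = 11001010 → 2-byte char #6 = CA 83.
Offset 16: leading byte 0xD1 = 11010001 → 2-byte char #7 = D1 82.
Offset 18: leading byte 0xE9 = 11101001 → 3-byte char #8 = E9 98 BC.
Leading byte 0xE9 = 11101001 matches 1110xxxx → 3-byte sequence.
Byte 1: 0xE9 = 11101001, payload 1001 (4 bits).
Byte 2: 0x98 = 10011000 (10xxxxxx ✓), payload 011000.
Byte 3: 0xBC = 10111100 (10xxxxxx ✓), payload 111100.
Concatenate: 1001011000111100 = 0x963C (16 bits → U+963C).

U+963C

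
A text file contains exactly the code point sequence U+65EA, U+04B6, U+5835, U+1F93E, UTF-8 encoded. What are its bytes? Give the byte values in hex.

U+65EA: 3-byte form → E6 97 AA.
U+04B6: 2-byte form → D2 B6.
U+5835: 3-byte form → E5 A0 B5.
U+1F93E: 4-byte form → F0 9F A4 BE.
Concatenated (12 bytes): E6 97 AA D2 B6 E5 A0 B5 F0 9F A4 BE.

E6 97 AA D2 B6 E5 A0 B5 F0 9F A4 BE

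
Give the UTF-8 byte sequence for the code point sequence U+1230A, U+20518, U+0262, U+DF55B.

U+1230A: 4-byte form → F0 92 8C 8A.
U+20518: 4-byte form → F0 A0 94 98.
U+0262: 2-byte form → C9 A2.
U+DF55B: 4-byte form → F3 9F 95 9B.
Concatenated (14 bytes): F0 92 8C 8A F0 A0 94 98 C9 A2 F3 9F 95 9B.

F0 92 8C 8A F0 A0 94 98 C9 A2 F3 9F 95 9B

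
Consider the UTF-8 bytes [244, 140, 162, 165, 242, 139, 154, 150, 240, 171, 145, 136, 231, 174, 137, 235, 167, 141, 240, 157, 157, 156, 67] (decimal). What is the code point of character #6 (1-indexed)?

Offset 0: leading byte 0xF4 = 11110100 → 4-byte char #1 = F4 8C A2 A5.
Offset 4: leading byte 0xF2 = 11110010 → 4-byte char #2 = F2 8B 9A 96.
Offset 8: leading byte 0xF0 = 11110000 → 4-byte char #3 = F0 AB 91 88.
Offset 12: leading byte 0xE7 = 11100111 → 3-byte char #4 = E7 AE 89.
Offset 15: leading byte 0xEB = 11101011 → 3-byte char #5 = EB A7 8D.
Offset 18: leading byte 0xF0 = 11110000 → 4-byte char #6 = F0 9D 9D 9C.
Leading byte 0xF0 = 11110000 matches 11110xxx → 4-byte sequence.
Byte 1: 0xF0 = 11110000, payload 000 (3 bits).
Byte 2: 0x9D = 10011101 (10xxxxxx ✓), payload 011101.
Byte 3: 0x9D = 10011101 (10xxxxxx ✓), payload 011101.
Byte 4: 0x9C = 10011100 (10xxxxxx ✓), payload 011100.
Concatenate: 000011101011101011100 = 0x1D75C (21 bits → U+1D75C).

U+1D75C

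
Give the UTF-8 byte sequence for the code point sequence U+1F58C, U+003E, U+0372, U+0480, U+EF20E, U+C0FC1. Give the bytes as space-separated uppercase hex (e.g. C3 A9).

F0 9F 96 8C 3E CD B2 D2 80 F3 AF 88 8E F3 80 BF 81

U+1F58C: 4-byte form → F0 9F 96 8C.
U+003E: 1-byte form → 3E.
U+0372: 2-byte form → CD B2.
U+0480: 2-byte form → D2 80.
U+EF20E: 4-byte form → F3 AF 88 8E.
U+C0FC1: 4-byte form → F3 80 BF 81.
Concatenated (17 bytes): F0 9F 96 8C 3E CD B2 D2 80 F3 AF 88 8E F3 80 BF 81.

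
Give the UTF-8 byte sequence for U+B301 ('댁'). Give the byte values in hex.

U+B301 = 0xB301 = 45825 decimal. In range U+0800–U+FFFF → 3-byte form: 1110xxxx 10xxxxxx 10xxxxxx.
Binary (16 bits): 1011001100000001.
Split 4+6+6: 1011 | 001100 | 000001.
Byte 1: 11101011 = 0xEB.
Byte 2: 10001100 = 0x8C.
Byte 3: 10000001 = 0x81.

EB 8C 81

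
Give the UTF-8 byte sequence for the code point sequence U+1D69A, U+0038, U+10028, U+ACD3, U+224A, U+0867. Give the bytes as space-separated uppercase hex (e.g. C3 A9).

U+1D69A: 4-byte form → F0 9D 9A 9A.
U+0038: 1-byte form → 38.
U+10028: 4-byte form → F0 90 80 A8.
U+ACD3: 3-byte form → EA B3 93.
U+224A: 3-byte form → E2 89 8A.
U+0867: 3-byte form → E0 A1 A7.
Concatenated (18 bytes): F0 9D 9A 9A 38 F0 90 80 A8 EA B3 93 E2 89 8A E0 A1 A7.

F0 9D 9A 9A 38 F0 90 80 A8 EA B3 93 E2 89 8A E0 A1 A7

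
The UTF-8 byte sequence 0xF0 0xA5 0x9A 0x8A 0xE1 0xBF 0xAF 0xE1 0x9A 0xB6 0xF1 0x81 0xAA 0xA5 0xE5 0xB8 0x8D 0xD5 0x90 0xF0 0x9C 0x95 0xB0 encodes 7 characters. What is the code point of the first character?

U+2568A

Offset 0: leading byte 0xF0 = 11110000 → 4-byte char #1 = F0 A5 9A 8A.
Leading byte 0xF0 = 11110000 matches 11110xxx → 4-byte sequence.
Byte 1: 0xF0 = 11110000, payload 000 (3 bits).
Byte 2: 0xA5 = 10100101 (10xxxxxx ✓), payload 100101.
Byte 3: 0x9A = 10011010 (10xxxxxx ✓), payload 011010.
Byte 4: 0x8A = 10001010 (10xxxxxx ✓), payload 001010.
Concatenate: 000100101011010001010 = 0x2568A (21 bits → U+2568A).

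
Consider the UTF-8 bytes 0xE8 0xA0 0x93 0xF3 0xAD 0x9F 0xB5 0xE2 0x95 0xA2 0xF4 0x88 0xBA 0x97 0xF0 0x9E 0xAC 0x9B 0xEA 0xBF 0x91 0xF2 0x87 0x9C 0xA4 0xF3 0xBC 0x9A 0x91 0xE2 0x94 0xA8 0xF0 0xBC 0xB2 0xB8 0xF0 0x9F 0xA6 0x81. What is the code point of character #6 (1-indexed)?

U+AFD1

Offset 0: leading byte 0xE8 = 11101000 → 3-byte char #1 = E8 A0 93.
Offset 3: leading byte 0xF3 = 11110011 → 4-byte char #2 = F3 AD 9F B5.
Offset 7: leading byte 0xE2 = 11100010 → 3-byte char #3 = E2 95 A2.
Offset 10: leading byte 0xF4 = 11110100 → 4-byte char #4 = F4 88 BA 97.
Offset 14: leading byte 0xF0 = 11110000 → 4-byte char #5 = F0 9E AC 9B.
Offset 18: leading byte 0xEA = 11101010 → 3-byte char #6 = EA BF 91.
Leading byte 0xEA = 11101010 matches 1110xxxx → 3-byte sequence.
Byte 1: 0xEA = 11101010, payload 1010 (4 bits).
Byte 2: 0xBF = 10111111 (10xxxxxx ✓), payload 111111.
Byte 3: 0x91 = 10010001 (10xxxxxx ✓), payload 010001.
Concatenate: 1010111111010001 = 0xAFD1 (16 bits → U+AFD1).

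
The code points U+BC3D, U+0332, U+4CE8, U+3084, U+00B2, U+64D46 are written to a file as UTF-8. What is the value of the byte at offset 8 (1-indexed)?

0xA8

1-indexed offset 8 is 0-indexed offset 7.
U+BC3D → 3-byte form EB B0 BD at offsets 0–2.
U+0332 → 2-byte form CC B2 at offsets 3–4.
U+4CE8 → 3-byte form E4 B3 A8 at offsets 5–7.
Offset 7 falls in char 3's range; it's byte 3 of E4 B3 A8 = 0xA8.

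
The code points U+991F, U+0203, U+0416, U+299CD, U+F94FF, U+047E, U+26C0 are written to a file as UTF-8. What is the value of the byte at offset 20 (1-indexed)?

1-indexed offset 20 is 0-indexed offset 19.
U+991F → 3-byte form E9 A4 9F at offsets 0–2.
U+0203 → 2-byte form C8 83 at offsets 3–4.
U+0416 → 2-byte form D0 96 at offsets 5–6.
U+299CD → 4-byte form F0 A9 A7 8D at offsets 7–10.
U+F94FF → 4-byte form F3 B9 93 BF at offsets 11–14.
U+047E → 2-byte form D1 BE at offsets 15–16.
U+26C0 → 3-byte form E2 9B 80 at offsets 17–19.
Offset 19 falls in char 7's range; it's byte 3 of E2 9B 80 = 0x80.

0x80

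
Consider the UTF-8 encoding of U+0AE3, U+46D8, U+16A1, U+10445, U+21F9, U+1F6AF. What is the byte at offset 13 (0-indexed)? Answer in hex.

0xE2

U+0AE3 → 3-byte form E0 AB A3 at offsets 0–2.
U+46D8 → 3-byte form E4 9B 98 at offsets 3–5.
U+16A1 → 3-byte form E1 9A A1 at offsets 6–8.
U+10445 → 4-byte form F0 90 91 85 at offsets 9–12.
U+21F9 → 3-byte form E2 87 B9 at offsets 13–15.
Offset 13 falls in char 5's range; it's byte 1 of E2 87 B9 = 0xE2.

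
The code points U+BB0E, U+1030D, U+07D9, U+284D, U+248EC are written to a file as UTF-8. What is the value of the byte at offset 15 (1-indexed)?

0xA3

1-indexed offset 15 is 0-indexed offset 14.
U+BB0E → 3-byte form EB AC 8E at offsets 0–2.
U+1030D → 4-byte form F0 90 8C 8D at offsets 3–6.
U+07D9 → 2-byte form DF 99 at offsets 7–8.
U+284D → 3-byte form E2 A1 8D at offsets 9–11.
U+248EC → 4-byte form F0 A4 A3 AC at offsets 12–15.
Offset 14 falls in char 5's range; it's byte 3 of F0 A4 A3 AC = 0xA3.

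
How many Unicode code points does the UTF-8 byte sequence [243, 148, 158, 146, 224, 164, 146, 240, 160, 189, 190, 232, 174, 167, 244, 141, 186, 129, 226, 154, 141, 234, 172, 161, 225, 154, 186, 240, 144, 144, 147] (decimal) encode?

Byte at offset 0: 0xF3 = 11110011 → 4-byte char (#1). Advance 4.
Byte at offset 4: 0xE0 = 11100000 → 3-byte char (#2). Advance 3.
Byte at offset 7: 0xF0 = 11110000 → 4-byte char (#3). Advance 4.
Byte at offset 11: 0xE8 = 11101000 → 3-byte char (#4). Advance 3.
Byte at offset 14: 0xF4 = 11110100 → 4-byte char (#5). Advance 4.
Byte at offset 18: 0xE2 = 11100010 → 3-byte char (#6). Advance 3.
Byte at offset 21: 0xEA = 11101010 → 3-byte char (#7). Advance 3.
Byte at offset 24: 0xE1 = 11100001 → 3-byte char (#8). Advance 3.
Byte at offset 27: 0xF0 = 11110000 → 4-byte char (#9). Advance 4.
Reached end at offset 31 after 9 code points.

9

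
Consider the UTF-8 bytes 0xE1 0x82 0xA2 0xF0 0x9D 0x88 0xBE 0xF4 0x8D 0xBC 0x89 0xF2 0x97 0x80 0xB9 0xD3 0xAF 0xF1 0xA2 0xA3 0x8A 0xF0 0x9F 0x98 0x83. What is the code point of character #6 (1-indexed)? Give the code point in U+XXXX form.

Offset 0: leading byte 0xE1 = 11100001 → 3-byte char #1 = E1 82 A2.
Offset 3: leading byte 0xF0 = 11110000 → 4-byte char #2 = F0 9D 88 BE.
Offset 7: leading byte 0xF4 = 11110100 → 4-byte char #3 = F4 8D BC 89.
Offset 11: leading byte 0xF2 = 11110010 → 4-byte char #4 = F2 97 80 B9.
Offset 15: leading byte 0xD3 = 11010011 → 2-byte char #5 = D3 AF.
Offset 17: leading byte 0xF1 = 11110001 → 4-byte char #6 = F1 A2 A3 8A.
Leading byte 0xF1 = 11110001 matches 11110xxx → 4-byte sequence.
Byte 1: 0xF1 = 11110001, payload 001 (3 bits).
Byte 2: 0xA2 = 10100010 (10xxxxxx ✓), payload 100010.
Byte 3: 0xA3 = 10100011 (10xxxxxx ✓), payload 100011.
Byte 4: 0x8A = 10001010 (10xxxxxx ✓), payload 001010.
Concatenate: 001100010100011001010 = 0x628CA (21 bits → U+628CA).

U+628CA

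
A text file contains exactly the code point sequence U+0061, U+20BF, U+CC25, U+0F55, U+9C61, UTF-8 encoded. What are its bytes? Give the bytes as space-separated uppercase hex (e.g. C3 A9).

U+0061: 1-byte form → 61.
U+20BF: 3-byte form → E2 82 BF.
U+CC25: 3-byte form → EC B0 A5.
U+0F55: 3-byte form → E0 BD 95.
U+9C61: 3-byte form → E9 B1 A1.
Concatenated (13 bytes): 61 E2 82 BF EC B0 A5 E0 BD 95 E9 B1 A1.

61 E2 82 BF EC B0 A5 E0 BD 95 E9 B1 A1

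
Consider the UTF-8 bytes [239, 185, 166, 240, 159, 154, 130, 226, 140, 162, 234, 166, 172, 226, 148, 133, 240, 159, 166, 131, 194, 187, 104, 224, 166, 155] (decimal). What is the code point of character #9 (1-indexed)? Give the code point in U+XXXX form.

Offset 0: leading byte 0xEF = 11101111 → 3-byte char #1 = EF B9 A6.
Offset 3: leading byte 0xF0 = 11110000 → 4-byte char #2 = F0 9F 9A 82.
Offset 7: leading byte 0xE2 = 11100010 → 3-byte char #3 = E2 8C A2.
Offset 10: leading byte 0xEA = 11101010 → 3-byte char #4 = EA A6 AC.
Offset 13: leading byte 0xE2 = 11100010 → 3-byte char #5 = E2 94 85.
Offset 16: leading byte 0xF0 = 11110000 → 4-byte char #6 = F0 9F A6 83.
Offset 20: leading byte 0xC2 = 11000010 → 2-byte char #7 = C2 BB.
Offset 22: leading byte 0x68 = 01101000 → 1-byte char #8 = 68.
Offset 23: leading byte 0xE0 = 11100000 → 3-byte char #9 = E0 A6 9B.
Leading byte 0xE0 = 11100000 matches 1110xxxx → 3-byte sequence.
Byte 1: 0xE0 = 11100000, payload 0000 (4 bits).
Byte 2: 0xA6 = 10100110 (10xxxxxx ✓), payload 100110.
Byte 3: 0x9B = 10011011 (10xxxxxx ✓), payload 011011.
Concatenate: 0000100110011011 = 0x99B (16 bits → U+099B).

U+099B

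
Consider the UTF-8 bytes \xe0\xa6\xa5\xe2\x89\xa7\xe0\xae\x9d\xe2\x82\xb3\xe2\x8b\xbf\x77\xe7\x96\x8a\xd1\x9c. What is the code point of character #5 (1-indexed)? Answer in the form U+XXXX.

U+22FF

Offset 0: leading byte 0xE0 = 11100000 → 3-byte char #1 = E0 A6 A5.
Offset 3: leading byte 0xE2 = 11100010 → 3-byte char #2 = E2 89 A7.
Offset 6: leading byte 0xE0 = 11100000 → 3-byte char #3 = E0 AE 9D.
Offset 9: leading byte 0xE2 = 11100010 → 3-byte char #4 = E2 82 B3.
Offset 12: leading byte 0xE2 = 11100010 → 3-byte char #5 = E2 8B BF.
Leading byte 0xE2 = 11100010 matches 1110xxxx → 3-byte sequence.
Byte 1: 0xE2 = 11100010, payload 0010 (4 bits).
Byte 2: 0x8B = 10001011 (10xxxxxx ✓), payload 001011.
Byte 3: 0xBF = 10111111 (10xxxxxx ✓), payload 111111.
Concatenate: 0010001011111111 = 0x22FF (16 bits → U+22FF).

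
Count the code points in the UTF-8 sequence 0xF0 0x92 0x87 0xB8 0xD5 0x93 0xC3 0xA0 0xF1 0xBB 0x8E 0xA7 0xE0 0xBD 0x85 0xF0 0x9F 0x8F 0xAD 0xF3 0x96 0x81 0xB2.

Byte at offset 0: 0xF0 = 11110000 → 4-byte char (#1). Advance 4.
Byte at offset 4: 0xD5 = 11010101 → 2-byte char (#2). Advance 2.
Byte at offset 6: 0xC3 = 11000011 → 2-byte char (#3). Advance 2.
Byte at offset 8: 0xF1 = 11110001 → 4-byte char (#4). Advance 4.
Byte at offset 12: 0xE0 = 11100000 → 3-byte char (#5). Advance 3.
Byte at offset 15: 0xF0 = 11110000 → 4-byte char (#6). Advance 4.
Byte at offset 19: 0xF3 = 11110011 → 4-byte char (#7). Advance 4.
Reached end at offset 23 after 7 code points.

7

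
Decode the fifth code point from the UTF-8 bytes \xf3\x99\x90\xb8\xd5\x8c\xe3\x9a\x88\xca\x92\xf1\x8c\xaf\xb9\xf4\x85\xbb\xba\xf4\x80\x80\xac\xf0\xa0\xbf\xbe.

Offset 0: leading byte 0xF3 = 11110011 → 4-byte char #1 = F3 99 90 B8.
Offset 4: leading byte 0xD5 = 11010101 → 2-byte char #2 = D5 8C.
Offset 6: leading byte 0xE3 = 11100011 → 3-byte char #3 = E3 9A 88.
Offset 9: leading byte 0xCA = 11001010 → 2-byte char #4 = CA 92.
Offset 11: leading byte 0xF1 = 11110001 → 4-byte char #5 = F1 8C AF B9.
Leading byte 0xF1 = 11110001 matches 11110xxx → 4-byte sequence.
Byte 1: 0xF1 = 11110001, payload 001 (3 bits).
Byte 2: 0x8C = 10001100 (10xxxxxx ✓), payload 001100.
Byte 3: 0xAF = 10101111 (10xxxxxx ✓), payload 101111.
Byte 4: 0xB9 = 10111001 (10xxxxxx ✓), payload 111001.
Concatenate: 001001100101111111001 = 0x4CBF9 (21 bits → U+4CBF9).

U+4CBF9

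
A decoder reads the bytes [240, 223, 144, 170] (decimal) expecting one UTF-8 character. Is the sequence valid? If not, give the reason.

invalid (non-continuation byte where continuation expected)

Leading byte 0xF0 = 11110000 → 4-byte form.
Byte 2 is 0xDF = 11011111, which is not 10xxxxxx — expected a continuation byte.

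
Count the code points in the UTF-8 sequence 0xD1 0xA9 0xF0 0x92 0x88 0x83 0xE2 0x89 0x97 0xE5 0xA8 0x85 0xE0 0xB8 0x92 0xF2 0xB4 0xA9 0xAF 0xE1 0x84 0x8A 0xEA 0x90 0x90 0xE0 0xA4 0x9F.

9

Byte at offset 0: 0xD1 = 11010001 → 2-byte char (#1). Advance 2.
Byte at offset 2: 0xF0 = 11110000 → 4-byte char (#2). Advance 4.
Byte at offset 6: 0xE2 = 11100010 → 3-byte char (#3). Advance 3.
Byte at offset 9: 0xE5 = 11100101 → 3-byte char (#4). Advance 3.
Byte at offset 12: 0xE0 = 11100000 → 3-byte char (#5). Advance 3.
Byte at offset 15: 0xF2 = 11110010 → 4-byte char (#6). Advance 4.
Byte at offset 19: 0xE1 = 11100001 → 3-byte char (#7). Advance 3.
Byte at offset 22: 0xEA = 11101010 → 3-byte char (#8). Advance 3.
Byte at offset 25: 0xE0 = 11100000 → 3-byte char (#9). Advance 3.
Reached end at offset 28 after 9 code points.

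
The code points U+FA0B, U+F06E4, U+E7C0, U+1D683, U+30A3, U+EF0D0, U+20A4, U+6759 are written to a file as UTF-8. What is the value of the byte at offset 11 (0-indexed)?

0x9D

U+FA0B → 3-byte form EF A8 8B at offsets 0–2.
U+F06E4 → 4-byte form F3 B0 9B A4 at offsets 3–6.
U+E7C0 → 3-byte form EE 9F 80 at offsets 7–9.
U+1D683 → 4-byte form F0 9D 9A 83 at offsets 10–13.
Offset 11 falls in char 4's range; it's byte 2 of F0 9D 9A 83 = 0x9D.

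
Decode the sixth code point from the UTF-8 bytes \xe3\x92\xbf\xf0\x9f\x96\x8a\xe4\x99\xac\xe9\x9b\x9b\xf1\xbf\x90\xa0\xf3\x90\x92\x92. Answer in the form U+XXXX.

Offset 0: leading byte 0xE3 = 11100011 → 3-byte char #1 = E3 92 BF.
Offset 3: leading byte 0xF0 = 11110000 → 4-byte char #2 = F0 9F 96 8A.
Offset 7: leading byte 0xE4 = 11100100 → 3-byte char #3 = E4 99 AC.
Offset 10: leading byte 0xE9 = 11101001 → 3-byte char #4 = E9 9B 9B.
Offset 13: leading byte 0xF1 = 11110001 → 4-byte char #5 = F1 BF 90 A0.
Offset 17: leading byte 0xF3 = 11110011 → 4-byte char #6 = F3 90 92 92.
Leading byte 0xF3 = 11110011 matches 11110xxx → 4-byte sequence.
Byte 1: 0xF3 = 11110011, payload 011 (3 bits).
Byte 2: 0x90 = 10010000 (10xxxxxx ✓), payload 010000.
Byte 3: 0x92 = 10010010 (10xxxxxx ✓), payload 010010.
Byte 4: 0x92 = 10010010 (10xxxxxx ✓), payload 010010.
Concatenate: 011010000010010010010 = 0xD0492 (21 bits → U+D0492).

U+D0492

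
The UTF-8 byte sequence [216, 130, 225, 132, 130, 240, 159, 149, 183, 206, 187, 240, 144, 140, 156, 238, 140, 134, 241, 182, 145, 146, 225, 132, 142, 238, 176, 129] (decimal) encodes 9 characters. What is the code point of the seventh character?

Offset 0: leading byte 0xD8 = 11011000 → 2-byte char #1 = D8 82.
Offset 2: leading byte 0xE1 = 11100001 → 3-byte char #2 = E1 84 82.
Offset 5: leading byte 0xF0 = 11110000 → 4-byte char #3 = F0 9F 95 B7.
Offset 9: leading byte 0xCE = 11001110 → 2-byte char #4 = CE BB.
Offset 11: leading byte 0xF0 = 11110000 → 4-byte char #5 = F0 90 8C 9C.
Offset 15: leading byte 0xEE = 11101110 → 3-byte char #6 = EE 8C 86.
Offset 18: leading byte 0xF1 = 11110001 → 4-byte char #7 = F1 B6 91 92.
Leading byte 0xF1 = 11110001 matches 11110xxx → 4-byte sequence.
Byte 1: 0xF1 = 11110001, payload 001 (3 bits).
Byte 2: 0xB6 = 10110110 (10xxxxxx ✓), payload 110110.
Byte 3: 0x91 = 10010001 (10xxxxxx ✓), payload 010001.
Byte 4: 0x92 = 10010010 (10xxxxxx ✓), payload 010010.
Concatenate: 001110110010001010010 = 0x76452 (21 bits → U+76452).

U+76452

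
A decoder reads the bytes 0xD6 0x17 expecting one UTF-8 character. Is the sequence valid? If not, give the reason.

Leading byte 0xD6 = 11010110 → 2-byte form.
Byte 2 is 0x17 = 00010111, which is not 10xxxxxx — expected a continuation byte.

invalid (non-continuation byte where continuation expected)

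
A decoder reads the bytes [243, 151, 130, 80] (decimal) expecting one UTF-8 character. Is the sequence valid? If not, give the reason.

Leading byte 0xF3 = 11110011 → 4-byte form.
Byte 4 is 0x50 = 01010000, which is not 10xxxxxx — expected a continuation byte.

invalid (non-continuation byte where continuation expected)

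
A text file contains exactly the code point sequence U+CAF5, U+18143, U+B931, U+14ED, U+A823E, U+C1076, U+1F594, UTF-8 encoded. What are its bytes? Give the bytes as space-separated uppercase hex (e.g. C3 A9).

U+CAF5: 3-byte form → EC AB B5.
U+18143: 4-byte form → F0 98 85 83.
U+B931: 3-byte form → EB A4 B1.
U+14ED: 3-byte form → E1 93 AD.
U+A823E: 4-byte form → F2 A8 88 BE.
U+C1076: 4-byte form → F3 81 81 B6.
U+1F594: 4-byte form → F0 9F 96 94.
Concatenated (25 bytes): EC AB B5 F0 98 85 83 EB A4 B1 E1 93 AD F2 A8 88 BE F3 81 81 B6 F0 9F 96 94.

EC AB B5 F0 98 85 83 EB A4 B1 E1 93 AD F2 A8 88 BE F3 81 81 B6 F0 9F 96 94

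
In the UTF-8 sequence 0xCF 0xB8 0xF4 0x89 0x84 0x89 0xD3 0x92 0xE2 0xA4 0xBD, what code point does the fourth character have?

Offset 0: leading byte 0xCF = 11001111 → 2-byte char #1 = CF B8.
Offset 2: leading byte 0xF4 = 11110100 → 4-byte char #2 = F4 89 84 89.
Offset 6: leading byte 0xD3 = 11010011 → 2-byte char #3 = D3 92.
Offset 8: leading byte 0xE2 = 11100010 → 3-byte char #4 = E2 A4 BD.
Leading byte 0xE2 = 11100010 matches 1110xxxx → 3-byte sequence.
Byte 1: 0xE2 = 11100010, payload 0010 (4 bits).
Byte 2: 0xA4 = 10100100 (10xxxxxx ✓), payload 100100.
Byte 3: 0xBD = 10111101 (10xxxxxx ✓), payload 111101.
Concatenate: 0010100100111101 = 0x293D (16 bits → U+293D).

U+293D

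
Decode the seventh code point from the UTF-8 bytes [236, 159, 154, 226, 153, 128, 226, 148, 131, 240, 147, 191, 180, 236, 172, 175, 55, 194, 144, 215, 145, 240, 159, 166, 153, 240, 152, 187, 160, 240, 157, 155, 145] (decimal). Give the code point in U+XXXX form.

Offset 0: leading byte 0xEC = 11101100 → 3-byte char #1 = EC 9F 9A.
Offset 3: leading byte 0xE2 = 11100010 → 3-byte char #2 = E2 99 80.
Offset 6: leading byte 0xE2 = 11100010 → 3-byte char #3 = E2 94 83.
Offset 9: leading byte 0xF0 = 11110000 → 4-byte char #4 = F0 93 BF B4.
Offset 13: leading byte 0xEC = 11101100 → 3-byte char #5 = EC AC AF.
Offset 16: leading byte 0x37 = 00110111 → 1-byte char #6 = 37.
Offset 17: leading byte 0xC2 = 11000010 → 2-byte char #7 = C2 90.
Leading byte 0xC2 = 11000010 matches 110xxxxx → 2-byte sequence.
Byte 1: 0xC2 = 11000010, payload 00010 (5 bits).
Byte 2: 0x90 = 10010000 (10xxxxxx ✓), payload 010000.
Concatenate: 00010010000 = 0x90 (11 bits → U+0090).

U+0090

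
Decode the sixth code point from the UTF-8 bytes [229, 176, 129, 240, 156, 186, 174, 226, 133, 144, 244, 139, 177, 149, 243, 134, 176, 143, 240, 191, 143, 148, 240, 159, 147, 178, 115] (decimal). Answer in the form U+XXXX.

Offset 0: leading byte 0xE5 = 11100101 → 3-byte char #1 = E5 B0 81.
Offset 3: leading byte 0xF0 = 11110000 → 4-byte char #2 = F0 9C BA AE.
Offset 7: leading byte 0xE2 = 11100010 → 3-byte char #3 = E2 85 90.
Offset 10: leading byte 0xF4 = 11110100 → 4-byte char #4 = F4 8B B1 95.
Offset 14: leading byte 0xF3 = 11110011 → 4-byte char #5 = F3 86 B0 8F.
Offset 18: leading byte 0xF0 = 11110000 → 4-byte char #6 = F0 BF 8F 94.
Leading byte 0xF0 = 11110000 matches 11110xxx → 4-byte sequence.
Byte 1: 0xF0 = 11110000, payload 000 (3 bits).
Byte 2: 0xBF = 10111111 (10xxxxxx ✓), payload 111111.
Byte 3: 0x8F = 10001111 (10xxxxxx ✓), payload 001111.
Byte 4: 0x94 = 10010100 (10xxxxxx ✓), payload 010100.
Concatenate: 000111111001111010100 = 0x3F3D4 (21 bits → U+3F3D4).

U+3F3D4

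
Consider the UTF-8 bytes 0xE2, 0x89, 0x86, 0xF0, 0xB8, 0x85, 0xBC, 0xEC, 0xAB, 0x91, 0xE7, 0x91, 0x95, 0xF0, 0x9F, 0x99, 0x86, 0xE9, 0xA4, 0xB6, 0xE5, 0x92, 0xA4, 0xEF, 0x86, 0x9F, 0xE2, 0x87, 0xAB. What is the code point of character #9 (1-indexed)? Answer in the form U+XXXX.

Offset 0: leading byte 0xE2 = 11100010 → 3-byte char #1 = E2 89 86.
Offset 3: leading byte 0xF0 = 11110000 → 4-byte char #2 = F0 B8 85 BC.
Offset 7: leading byte 0xEC = 11101100 → 3-byte char #3 = EC AB 91.
Offset 10: leading byte 0xE7 = 11100111 → 3-byte char #4 = E7 91 95.
Offset 13: leading byte 0xF0 = 11110000 → 4-byte char #5 = F0 9F 99 86.
Offset 17: leading byte 0xE9 = 11101001 → 3-byte char #6 = E9 A4 B6.
Offset 20: leading byte 0xE5 = 11100101 → 3-byte char #7 = E5 92 A4.
Offset 23: leading byte 0xEF = 11101111 → 3-byte char #8 = EF 86 9F.
Offset 26: leading byte 0xE2 = 11100010 → 3-byte char #9 = E2 87 AB.
Leading byte 0xE2 = 11100010 matches 1110xxxx → 3-byte sequence.
Byte 1: 0xE2 = 11100010, payload 0010 (4 bits).
Byte 2: 0x87 = 10000111 (10xxxxxx ✓), payload 000111.
Byte 3: 0xAB = 10101011 (10xxxxxx ✓), payload 101011.
Concatenate: 0010000111101011 = 0x21EB (16 bits → U+21EB).

U+21EB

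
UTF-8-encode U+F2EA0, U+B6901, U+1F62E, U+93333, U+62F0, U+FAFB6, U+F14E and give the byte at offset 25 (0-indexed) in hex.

U+F2EA0 → 4-byte form F3 B2 BA A0 at offsets 0–3.
U+B6901 → 4-byte form F2 B6 A4 81 at offsets 4–7.
U+1F62E → 4-byte form F0 9F 98 AE at offsets 8–11.
U+93333 → 4-byte form F2 93 8C B3 at offsets 12–15.
U+62F0 → 3-byte form E6 8B B0 at offsets 16–18.
U+FAFB6 → 4-byte form F3 BA BE B6 at offsets 19–22.
U+F14E → 3-byte form EF 85 8E at offsets 23–25.
Offset 25 falls in char 7's range; it's byte 3 of EF 85 8E = 0x8E.

0x8E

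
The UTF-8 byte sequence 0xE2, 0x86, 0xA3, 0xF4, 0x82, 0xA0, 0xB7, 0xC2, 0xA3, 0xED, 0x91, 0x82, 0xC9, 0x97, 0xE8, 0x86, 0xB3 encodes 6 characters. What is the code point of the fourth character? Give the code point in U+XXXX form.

Offset 0: leading byte 0xE2 = 11100010 → 3-byte char #1 = E2 86 A3.
Offset 3: leading byte 0xF4 = 11110100 → 4-byte char #2 = F4 82 A0 B7.
Offset 7: leading byte 0xC2 = 11000010 → 2-byte char #3 = C2 A3.
Offset 9: leading byte 0xED = 11101101 → 3-byte char #4 = ED 91 82.
Leading byte 0xED = 11101101 matches 1110xxxx → 3-byte sequence.
Byte 1: 0xED = 11101101, payload 1101 (4 bits).
Byte 2: 0x91 = 10010001 (10xxxxxx ✓), payload 010001.
Byte 3: 0x82 = 10000010 (10xxxxxx ✓), payload 000010.
Concatenate: 1101010001000010 = 0xD442 (16 bits → U+D442).

U+D442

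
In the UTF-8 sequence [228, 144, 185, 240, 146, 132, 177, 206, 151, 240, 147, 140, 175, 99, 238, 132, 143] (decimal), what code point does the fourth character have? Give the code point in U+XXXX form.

U+1332F

Offset 0: leading byte 0xE4 = 11100100 → 3-byte char #1 = E4 90 B9.
Offset 3: leading byte 0xF0 = 11110000 → 4-byte char #2 = F0 92 84 B1.
Offset 7: leading byte 0xCE = 11001110 → 2-byte char #3 = CE 97.
Offset 9: leading byte 0xF0 = 11110000 → 4-byte char #4 = F0 93 8C AF.
Leading byte 0xF0 = 11110000 matches 11110xxx → 4-byte sequence.
Byte 1: 0xF0 = 11110000, payload 000 (3 bits).
Byte 2: 0x93 = 10010011 (10xxxxxx ✓), payload 010011.
Byte 3: 0x8C = 10001100 (10xxxxxx ✓), payload 001100.
Byte 4: 0xAF = 10101111 (10xxxxxx ✓), payload 101111.
Concatenate: 000010011001100101111 = 0x1332F (21 bits → U+1332F).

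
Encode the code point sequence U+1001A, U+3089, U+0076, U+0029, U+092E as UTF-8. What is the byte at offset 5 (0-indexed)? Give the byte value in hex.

0x82

U+1001A → 4-byte form F0 90 80 9A at offsets 0–3.
U+3089 → 3-byte form E3 82 89 at offsets 4–6.
Offset 5 falls in char 2's range; it's byte 2 of E3 82 89 = 0x82.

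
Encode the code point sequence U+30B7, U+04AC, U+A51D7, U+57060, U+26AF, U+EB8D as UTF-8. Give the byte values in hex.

E3 82 B7 D2 AC F2 A5 87 97 F1 97 81 A0 E2 9A AF EE AE 8D

U+30B7: 3-byte form → E3 82 B7.
U+04AC: 2-byte form → D2 AC.
U+A51D7: 4-byte form → F2 A5 87 97.
U+57060: 4-byte form → F1 97 81 A0.
U+26AF: 3-byte form → E2 9A AF.
U+EB8D: 3-byte form → EE AE 8D.
Concatenated (19 bytes): E3 82 B7 D2 AC F2 A5 87 97 F1 97 81 A0 E2 9A AF EE AE 8D.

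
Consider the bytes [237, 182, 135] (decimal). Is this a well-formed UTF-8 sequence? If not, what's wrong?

invalid (encodes a surrogate (U+D800–U+DFFF))

Structurally a 3-byte sequence; payload = 0xDD87.
But 0xDD87 is in U+D800–U+DFFF, the surrogate range. Surrogates are not Unicode scalar values and are forbidden in UTF-8.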